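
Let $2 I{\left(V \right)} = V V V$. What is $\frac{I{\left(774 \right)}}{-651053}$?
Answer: $- \frac{231842412}{651053} \approx -356.1$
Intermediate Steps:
$I{\left(V \right)} = \frac{V^{3}}{2}$ ($I{\left(V \right)} = \frac{V V V}{2} = \frac{V V^{2}}{2} = \frac{V^{3}}{2}$)
$\frac{I{\left(774 \right)}}{-651053} = \frac{\frac{1}{2} \cdot 774^{3}}{-651053} = \frac{1}{2} \cdot 463684824 \left(- \frac{1}{651053}\right) = 231842412 \left(- \frac{1}{651053}\right) = - \frac{231842412}{651053}$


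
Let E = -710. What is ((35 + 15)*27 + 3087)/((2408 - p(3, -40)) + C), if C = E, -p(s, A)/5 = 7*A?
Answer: 4437/298 ≈ 14.889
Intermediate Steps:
p(s, A) = -35*A
C = -710
((35 + 15)*27 + 3087)/((2408 - p(3, -40)) + C) = ((35 + 15)*27 + 3087)/((2408 - (-35)*(-40)) - 710) = (50*27 + 3087)/((2408 - 1*1400) - 710) = (1350 + 3087)/((2408 - 1400) - 710) = 4437/(1008 - 710) = 4437/298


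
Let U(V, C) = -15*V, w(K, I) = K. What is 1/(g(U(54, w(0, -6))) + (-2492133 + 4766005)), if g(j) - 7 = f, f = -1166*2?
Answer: 1/2271547 ≈ 4.4023e-7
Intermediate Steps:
f = -2332
g(j) = -2325 (g(j) = 7 - 2332 = -2325)
1/(g(U(54, w(0, -6))) + (-2492133 + 4766005)) = 1/(-2325 + (-2492133 + 4766005)) = 1/(-2325 + 2273872) = 1/2271547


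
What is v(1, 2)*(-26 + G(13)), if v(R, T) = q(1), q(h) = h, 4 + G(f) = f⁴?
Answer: 28531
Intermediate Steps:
G(f) = -4 + f⁴
v(R, T) = 1
v(1, 2)*(-26 + G(13)) = 1*(-26 + (-4 + 13⁴)) = 1*(-26 + (-4 + 28561)) = 1*(-26 + 28557) = 1*28531 = 28531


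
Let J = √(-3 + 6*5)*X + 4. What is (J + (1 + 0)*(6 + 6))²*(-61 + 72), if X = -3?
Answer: 5489 - 3168*√3 ≈ 1.8630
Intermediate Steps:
J = 4 - 9*√3 (J = √(-3 + 6*5)*(-3) + 4 = √(-3 + 30)*(-3) + 4 = √27*(-3) + 4 = (3*√3)*(-3) + 4 = -9*√3 + 4 = 4 - 9*√3 ≈ -11.588)
(J + (1 + 0)*(6 + 6))²*(-61 + 72) = ((4 - 9*√3) + (1 + 0)*(6 + 6))²*(-61 + 72) = ((4 - 9*√3) + 1*12)²*11 = ((4 - 9*√3) + 12)²*11 = (16 - 9*√3)²*11 = 11*(16 - 9*√3)²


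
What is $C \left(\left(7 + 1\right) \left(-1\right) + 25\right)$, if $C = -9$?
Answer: $-153$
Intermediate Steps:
$C \left(\left(7 + 1\right) \left(-1\right) + 25\right) = - 9 \left(\left(7 + 1\right) \left(-1\right) + 25\right) = - 9 \left(8 \left(-1\right) + 25\right) = - 9 \left(-8 + 25\right) = \left(-9\right) 17 = -153$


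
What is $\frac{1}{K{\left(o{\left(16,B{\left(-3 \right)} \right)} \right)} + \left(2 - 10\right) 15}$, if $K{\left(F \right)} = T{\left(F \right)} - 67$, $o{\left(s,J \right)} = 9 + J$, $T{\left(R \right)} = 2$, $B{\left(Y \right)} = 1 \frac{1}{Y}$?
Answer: $- \frac{1}{185} \approx -0.0054054$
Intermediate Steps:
$B{\left(Y \right)} = \frac{1}{Y}$
$K{\left(F \right)} = -65$ ($K{\left(F \right)} = 2 - 67 = -65$)
$\frac{1}{K{\left(o{\left(16,B{\left(-3 \right)} \right)} \right)} + \left(2 - 10\right) 15} = \frac{1}{-65 + \left(2 - 10\right) 15} = \frac{1}{-65 - 120} = \frac{1}{-185} = - \frac{1}{185}$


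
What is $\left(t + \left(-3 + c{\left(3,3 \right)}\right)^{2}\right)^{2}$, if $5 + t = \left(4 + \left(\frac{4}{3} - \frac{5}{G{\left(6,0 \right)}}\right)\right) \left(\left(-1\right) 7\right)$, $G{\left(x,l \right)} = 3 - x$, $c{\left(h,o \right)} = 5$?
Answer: $2500$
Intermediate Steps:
$t = -54$ ($t = -5 + \left(4 - \left(- \frac{4}{3} + \frac{5}{3 - 6}\right)\right) \left(\left(-1\right) 7\right) = -5 + \left(4 - \left(- \frac{4}{3} + \frac{5}{3 - 6}\right)\right) \left(-7\right) = -5 + \left(4 - \left(- \frac{4}{3} + \frac{5}{-3}\right)\right) \left(-7\right) = -5 + \left(4 + \left(\frac{4}{3} - - \frac{5}{3}\right)\right) \left(-7\right) = -5 + \left(4 + \left(\frac{4}{3} + \frac{5}{3}\right)\right) \left(-7\right) = -5 + \left(4 + 3\right) \left(-7\right) = -5 + 7 \left(-7\right) = -5 - 49 = -54$)
$\left(t + \left(-3 + c{\left(3,3 \right)}\right)^{2}\right)^{2} = \left(-54 + \left(-3 + 5\right)^{2}\right)^{2} = \left(-54 + 2^{2}\right)^{2} = \left(-54 + 4\right)^{2} = \left(-50\right)^{2} = 2500$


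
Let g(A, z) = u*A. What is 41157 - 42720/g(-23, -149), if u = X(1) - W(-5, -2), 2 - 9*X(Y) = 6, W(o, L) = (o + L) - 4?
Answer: 18062505/437 ≈ 41333.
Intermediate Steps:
W(o, L) = -4 + L + o (W(o, L) = (L + o) - 4 = -4 + L + o)
X(Y) = -4/9 (X(Y) = 2/9 - ⅑*6 = 2/9 - ⅔ = -4/9)
u = 95/9 (u = -4/9 - (-4 - 2 - 5) = -4/9 - 1*(-11) = -4/9 + 11 = 95/9 ≈ 10.556)
g(A, z) = 95*A/9
41157 - 42720/g(-23, -149) = 41157 - 42720/((95/9)*(-23)) = 41157 - 42720/(-2185/9) = 41157 - 42720*(-9/2185) = 41157 + 76896/437 = 18062505/437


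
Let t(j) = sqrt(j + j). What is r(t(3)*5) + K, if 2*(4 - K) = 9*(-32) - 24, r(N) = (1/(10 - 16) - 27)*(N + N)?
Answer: 160 - 815*sqrt(6)/3 ≈ -505.44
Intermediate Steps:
t(j) = sqrt(2)*sqrt(j) (t(j) = sqrt(2*j) = sqrt(2)*sqrt(j))
r(N) = -163*N/3 (r(N) = (1/(-6) - 27)*(2*N) = (-1/6 - 27)*(2*N) = -163*N/3)
K = 160 (K = 4 - (9*(-32) - 24)/2 = 4 - (-288 - 24)/2 = 4 - 1/2*(-312) = 4 + 156 = 160)
r(t(3)*5) + K = -163*sqrt(2)*sqrt(3)*5/3 + 160 = -163*sqrt(6)*5/3 + 160 = -815*sqrt(6)/3 + 160 = 160 - 815*sqrt(6)/3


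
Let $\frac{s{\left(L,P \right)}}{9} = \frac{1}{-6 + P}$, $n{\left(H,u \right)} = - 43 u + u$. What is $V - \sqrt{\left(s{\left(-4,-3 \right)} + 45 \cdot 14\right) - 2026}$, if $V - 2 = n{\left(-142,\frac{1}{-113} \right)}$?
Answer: $\frac{268}{113} - i \sqrt{1397} \approx 2.3717 - 37.376 i$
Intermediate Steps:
$n{\left(H,u \right)} = - 42 u$
$s{\left(L,P \right)} = \frac{9}{-6 + P}$
$V = \frac{268}{113}$ ($V = 2 - \frac{42}{-113} = 2 - - \frac{42}{113} = 2 + \frac{42}{113} = \frac{268}{113} \approx 2.3717$)
$V - \sqrt{\left(s{\left(-4,-3 \right)} + 45 \cdot 14\right) - 2026} = \frac{268}{113} - \sqrt{\left(\frac{9}{-6 - 3} + 45 \cdot 14\right) - 2026} = \frac{268}{113} - \sqrt{\left(\frac{9}{-9} + 630\right) - 2026} = \frac{268}{113} - \sqrt{\left(9 \left(- \frac{1}{9}\right) + 630\right) - 2026} = \frac{268}{113} - \sqrt{\left(-1 + 630\right) - 2026} = \frac{268}{113} - \sqrt{629 - 2026} = \frac{268}{113} - \sqrt{-1397} = \frac{268}{113} - i \sqrt{1397}$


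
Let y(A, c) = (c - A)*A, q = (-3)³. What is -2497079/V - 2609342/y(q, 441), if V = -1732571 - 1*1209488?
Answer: 3854195602711/18587928762 ≈ 207.35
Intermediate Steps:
q = -27
V = -2942059 (V = -1732571 - 1209488 = -2942059)
y(A, c) = A*(c - A)
-2497079/V - 2609342/y(q, 441) = -2497079/(-2942059) - 2609342*(-1/(27*(441 - 1*(-27)))) = -2497079*(-1/2942059) - 2609342*(-1/(27*(441 + 27))) = 2497079/2942059 - 2609342/((-27*468)) = 2497079/2942059 - 2609342/(-12636) = 2497079/2942059 - 2609342*(-1/12636) = 2497079/2942059 + 1304671/6318 = 3854195602711/18587928762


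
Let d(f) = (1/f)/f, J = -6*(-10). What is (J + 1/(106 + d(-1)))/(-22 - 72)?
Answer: -6421/10058 ≈ -0.63840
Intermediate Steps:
J = 60
d(f) = f⁻² (d(f) = 1/(f*f) = f⁻²)
(J + 1/(106 + d(-1)))/(-22 - 72) = (60 + 1/(106 + (-1)⁻²))/(-22 - 72) = (60 + 1/(106 + 1))/(-94) = -(60 + 1/107)/94 = -1/94*6421/107 = -6421/10058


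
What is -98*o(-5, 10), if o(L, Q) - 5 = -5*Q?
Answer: 4410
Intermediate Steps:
o(L, Q) = 5 - 5*Q
-98*o(-5, 10) = -98*(5 - 5*10) = -98*(5 - 50) = -98*(-45) = 4410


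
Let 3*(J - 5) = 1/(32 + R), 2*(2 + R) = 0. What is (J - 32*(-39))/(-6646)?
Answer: -112771/598140 ≈ -0.18854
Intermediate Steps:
R = -2 (R = -2 + (½)*0 = -2 + 0 = -2)
J = 451/90 (J = 5 + 1/(3*(32 - 2)) = 5 + (⅓)/30 = 5 + (⅓)*(1/30) = 5 + 1/90 = 451/90 ≈ 5.0111)
(J - 32*(-39))/(-6646) = (451/90 - 32*(-39))/(-6646) = (451/90 + 1248)*(-1/6646) = (112771/90)*(-1/6646) = -112771/598140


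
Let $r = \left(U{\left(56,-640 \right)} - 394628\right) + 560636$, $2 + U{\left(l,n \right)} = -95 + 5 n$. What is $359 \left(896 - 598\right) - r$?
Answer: $-55729$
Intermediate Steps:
$U{\left(l,n \right)} = -97 + 5 n$ ($U{\left(l,n \right)} = -2 + \left(-95 + 5 n\right) = -97 + 5 n$)
$r = 162711$ ($r = \left(\left(-97 + 5 \left(-640\right)\right) - 394628\right) + 560636 = \left(\left(-97 - 3200\right) - 394628\right) + 560636 = \left(-3297 - 394628\right) + 560636 = -397925 + 560636 = 162711$)
$359 \left(896 - 598\right) - r = 359 \left(896 - 598\right) - 162711 = 359 \cdot 298 - 162711 = 106982 - 162711 = -55729$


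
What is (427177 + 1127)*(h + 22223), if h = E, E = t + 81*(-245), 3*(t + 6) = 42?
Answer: 1021933344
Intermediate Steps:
t = 8 (t = -6 + (⅓)*42 = -6 + 14 = 8)
E = -19837 (E = 8 + 81*(-245) = 8 - 19845 = -19837)
h = -19837
(427177 + 1127)*(h + 22223) = (427177 + 1127)*(-19837 + 22223) = 428304*2386 = 1021933344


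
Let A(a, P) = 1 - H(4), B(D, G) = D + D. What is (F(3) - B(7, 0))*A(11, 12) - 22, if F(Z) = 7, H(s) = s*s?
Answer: 83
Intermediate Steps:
H(s) = s²
B(D, G) = 2*D
A(a, P) = -15 (A(a, P) = 1 - 1*4² = 1 - 1*16 = 1 - 16 = -15)
(F(3) - B(7, 0))*A(11, 12) - 22 = (7 - 2*7)*(-15) - 22 = (7 - 1*14)*(-15) - 22 = (7 - 14)*(-15) - 22 = -7*(-15) - 22 = 105 - 22 = 83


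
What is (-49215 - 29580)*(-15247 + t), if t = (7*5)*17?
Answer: 1154504340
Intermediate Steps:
t = 595 (t = 35*17 = 595)
(-49215 - 29580)*(-15247 + t) = (-49215 - 29580)*(-15247 + 595) = -78795*(-14652) = 1154504340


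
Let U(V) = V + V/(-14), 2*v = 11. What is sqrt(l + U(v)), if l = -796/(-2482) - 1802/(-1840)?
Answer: sqrt(102311292871970)/3996020 ≈ 2.5312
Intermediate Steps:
v = 11/2 (v = (1/2)*11 = 11/2 ≈ 5.5000)
l = 1484301/1141720 (l = -796*(-1/2482) - 1802*(-1/1840) = 398/1241 + 901/920 = 1484301/1141720 ≈ 1.3001)
U(V) = 13*V/14 (U(V) = V + V*(-1/14) = V - V/14 = 13*V/14)
sqrt(l + U(v)) = sqrt(1484301/1141720 + (13/14)*(11/2)) = sqrt(1484301/1141720 + 143/28) = sqrt(51206597/7992040) = sqrt(102311292871970)/3996020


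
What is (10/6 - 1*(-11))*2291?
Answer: 87058/3 ≈ 29019.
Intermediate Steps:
(10/6 - 1*(-11))*2291 = (10*(⅙) + 11)*2291 = (5/3 + 11)*2291 = (38/3)*2291 = 87058/3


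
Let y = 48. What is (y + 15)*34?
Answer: 2142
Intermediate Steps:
(y + 15)*34 = (48 + 15)*34 = 63*34 = 2142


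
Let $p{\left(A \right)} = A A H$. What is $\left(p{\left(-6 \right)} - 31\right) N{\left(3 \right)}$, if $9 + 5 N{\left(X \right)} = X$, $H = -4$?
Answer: $210$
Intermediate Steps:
$N{\left(X \right)} = - \frac{9}{5} + \frac{X}{5}$
$p{\left(A \right)} = - 4 A^{2}$ ($p{\left(A \right)} = A A \left(-4\right) = A^{2} \left(-4\right) = - 4 A^{2}$)
$\left(p{\left(-6 \right)} - 31\right) N{\left(3 \right)} = \left(- 4 \left(-6\right)^{2} - 31\right) \left(- \frac{9}{5} + \frac{1}{5} \cdot 3\right) = \left(\left(-4\right) 36 - 31\right) \left(- \frac{9}{5} + \frac{3}{5}\right) = \left(-144 - 31\right) \left(- \frac{6}{5}\right) = \left(-175\right) \left(- \frac{6}{5}\right) = 210$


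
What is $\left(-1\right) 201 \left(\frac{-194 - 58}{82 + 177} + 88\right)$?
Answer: $- \frac{647220}{37} \approx -17492.0$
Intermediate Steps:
$\left(-1\right) 201 \left(\frac{-194 - 58}{82 + 177} + 88\right) = - 201 \left(- \frac{252}{259} + 88\right) = - 201 \left(\left(-252\right) \frac{1}{259} + 88\right) = - 201 \left(- \frac{36}{37} + 88\right) = \left(-201\right) \frac{3220}{37} = - \frac{647220}{37}$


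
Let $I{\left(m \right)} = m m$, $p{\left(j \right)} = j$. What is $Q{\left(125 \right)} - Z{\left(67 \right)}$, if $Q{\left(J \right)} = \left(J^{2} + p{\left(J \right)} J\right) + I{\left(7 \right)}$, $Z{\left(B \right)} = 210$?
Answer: $31089$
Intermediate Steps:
$I{\left(m \right)} = m^{2}$
$Q{\left(J \right)} = 49 + 2 J^{2}$ ($Q{\left(J \right)} = \left(J^{2} + J J\right) + 7^{2} = \left(J^{2} + J^{2}\right) + 49 = 2 J^{2} + 49 = 49 + 2 J^{2}$)
$Q{\left(125 \right)} - Z{\left(67 \right)} = \left(49 + 2 \cdot 125^{2}\right) - 210 = \left(49 + 2 \cdot 15625\right) - 210 = \left(49 + 31250\right) - 210 = 31299 - 210 = 31089$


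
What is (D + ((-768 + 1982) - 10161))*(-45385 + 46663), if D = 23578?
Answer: 18698418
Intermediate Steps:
(D + ((-768 + 1982) - 10161))*(-45385 + 46663) = (23578 + ((-768 + 1982) - 10161))*(-45385 + 46663) = (23578 + (1214 - 10161))*1278 = (23578 - 8947)*1278 = 14631*1278 = 18698418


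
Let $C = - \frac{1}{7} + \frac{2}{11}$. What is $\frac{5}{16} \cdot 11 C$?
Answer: $\frac{15}{112} \approx 0.13393$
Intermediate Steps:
$C = \frac{3}{77}$ ($C = \left(-1\right) \frac{1}{7} + 2 \cdot \frac{1}{11} = - \frac{1}{7} + \frac{2}{11} = \frac{3}{77} \approx 0.038961$)
$\frac{5}{16} \cdot 11 C = \frac{5}{16} \cdot 11 \cdot \frac{3}{77} = \frac{55}{16} \cdot \frac{3}{77} = \frac{15}{112}$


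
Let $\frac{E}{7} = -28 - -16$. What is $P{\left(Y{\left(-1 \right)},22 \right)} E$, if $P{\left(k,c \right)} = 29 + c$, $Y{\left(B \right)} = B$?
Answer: $-4284$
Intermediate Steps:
$E = -84$ ($E = 7 \left(-28 - -16\right) = 7 \left(-28 + 16\right) = 7 \left(-12\right) = -84$)
$P{\left(Y{\left(-1 \right)},22 \right)} E = \left(29 + 22\right) \left(-84\right) = 51 \left(-84\right) = -4284$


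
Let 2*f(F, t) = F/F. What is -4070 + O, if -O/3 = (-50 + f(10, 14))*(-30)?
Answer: -8525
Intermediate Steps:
f(F, t) = 1/2 (f(F, t) = (F/F)/2 = (1/2)*1 = 1/2)
O = -4455 (O = -3*(-50 + 1/2)*(-30) = -(-297)*(-30)/2 = -3*1485 = -4455)
-4070 + O = -4070 - 4455 = -8525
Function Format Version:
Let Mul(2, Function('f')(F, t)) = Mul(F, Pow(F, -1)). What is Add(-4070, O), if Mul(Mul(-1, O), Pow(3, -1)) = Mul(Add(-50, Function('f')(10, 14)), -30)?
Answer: -8525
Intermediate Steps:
Function('f')(F, t) = Rational(1, 2) (Function('f')(F, t) = Mul(Rational(1, 2), Mul(F, Pow(F, -1))) = Mul(Rational(1, 2), 1) = Rational(1, 2))
O = -4455 (O = Mul(-3, Mul(Add(-50, Rational(1, 2)), -30)) = Mul(-3, Mul(Rational(-99, 2), -30)) = Mul(-3, 1485) = -4455)
Add(-4070, O) = Add(-4070, -4455) = -8525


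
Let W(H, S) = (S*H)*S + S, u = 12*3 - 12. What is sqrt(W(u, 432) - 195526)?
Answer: sqrt(4283882) ≈ 2069.8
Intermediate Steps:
u = 24 (u = 36 - 12 = 24)
W(H, S) = S + H*S**2 (W(H, S) = (H*S)*S + S = H*S**2 + S = S + H*S**2)
sqrt(W(u, 432) - 195526) = sqrt(432*(1 + 24*432) - 195526) = sqrt(432*(1 + 10368) - 195526) = sqrt(432*10369 - 195526) = sqrt(4479408 - 195526) = sqrt(4283882)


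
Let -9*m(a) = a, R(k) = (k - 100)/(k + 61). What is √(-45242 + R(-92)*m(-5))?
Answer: I*√391268298/93 ≈ 212.69*I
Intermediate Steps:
R(k) = (-100 + k)/(61 + k)
m(a) = -a/9
√(-45242 + R(-92)*m(-5)) = √(-45242 + ((-100 - 92)/(61 - 92))*(-⅑*(-5))) = √(-45242 + (-192/(-31))*(5/9)) = √(-45242 - 1/31*(-192)*(5/9)) = √(-45242 + (192/31)*(5/9)) = √(-45242 + 320/93) = √(-4207186/93) = I*√391268298/93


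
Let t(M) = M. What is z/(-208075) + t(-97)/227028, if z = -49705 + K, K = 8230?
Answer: 53690303/269936292 ≈ 0.19890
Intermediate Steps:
z = -41475 (z = -49705 + 8230 = -41475)
z/(-208075) + t(-97)/227028 = -41475/(-208075) - 97/227028 = -41475*(-1/208075) - 97*1/227028 = 237/1189 - 97/227028 = 53690303/269936292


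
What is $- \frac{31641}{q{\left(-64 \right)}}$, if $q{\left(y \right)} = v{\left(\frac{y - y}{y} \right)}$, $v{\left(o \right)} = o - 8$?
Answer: $\frac{31641}{8} \approx 3955.1$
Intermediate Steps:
$v{\left(o \right)} = -8 + o$
$q{\left(y \right)} = -8$ ($q{\left(y \right)} = -8 + \frac{y - y}{y} = -8 + \frac{0}{y} = -8 + 0 = -8$)
$- \frac{31641}{q{\left(-64 \right)}} = - \frac{31641}{-8} = \left(-31641\right) \left(- \frac{1}{8}\right) = \frac{31641}{8}$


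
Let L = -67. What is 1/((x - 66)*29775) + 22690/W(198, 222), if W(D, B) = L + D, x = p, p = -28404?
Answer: 19234182532369/111047946750 ≈ 173.21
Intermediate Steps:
x = -28404
W(D, B) = -67 + D
1/((x - 66)*29775) + 22690/W(198, 222) = 1/(-28404 - 66*29775) + 22690/(-67 + 198) = (1/29775)/(-28470) + 22690/131 = -1/28470*1/29775 + 22690*(1/131) = -1/847694250 + 22690/131 = 19234182532369/111047946750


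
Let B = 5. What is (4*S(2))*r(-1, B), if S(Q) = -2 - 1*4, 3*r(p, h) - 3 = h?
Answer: -64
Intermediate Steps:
r(p, h) = 1 + h/3
S(Q) = -6 (S(Q) = -2 - 4 = -6)
(4*S(2))*r(-1, B) = (4*(-6))*(1 + (⅓)*5) = -24*(1 + 5/3) = -24*8/3 = -64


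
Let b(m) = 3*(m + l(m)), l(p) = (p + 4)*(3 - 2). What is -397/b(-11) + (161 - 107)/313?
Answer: 127177/16902 ≈ 7.5244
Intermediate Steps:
l(p) = 4 + p (l(p) = (4 + p)*1 = 4 + p)
b(m) = 12 + 6*m (b(m) = 3*(m + (4 + m)) = 3*(4 + 2*m) = 12 + 6*m)
-397/b(-11) + (161 - 107)/313 = -397/(12 + 6*(-11)) + (161 - 107)/313 = -397/(12 - 66) + 54*(1/313) = -397/(-54) + 54/313 = -397*(-1/54) + 54/313 = 397/54 + 54/313 = 127177/16902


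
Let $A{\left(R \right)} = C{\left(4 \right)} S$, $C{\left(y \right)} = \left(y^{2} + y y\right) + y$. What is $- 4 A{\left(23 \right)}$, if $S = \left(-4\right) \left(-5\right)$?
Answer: $-2880$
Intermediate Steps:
$C{\left(y \right)} = y + 2 y^{2}$ ($C{\left(y \right)} = \left(y^{2} + y^{2}\right) + y = 2 y^{2} + y = y + 2 y^{2}$)
$S = 20$
$A{\left(R \right)} = 720$ ($A{\left(R \right)} = 4 \left(1 + 2 \cdot 4\right) 20 = 4 \left(1 + 8\right) 20 = 4 \cdot 9 \cdot 20 = 36 \cdot 20 = 720$)
$- 4 A{\left(23 \right)} = \left(-4\right) 720 = -2880$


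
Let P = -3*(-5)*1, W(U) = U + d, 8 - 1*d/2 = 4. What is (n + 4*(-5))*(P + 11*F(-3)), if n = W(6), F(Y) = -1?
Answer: -24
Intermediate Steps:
d = 8 (d = 16 - 2*4 = 16 - 8 = 8)
W(U) = 8 + U (W(U) = U + 8 = 8 + U)
n = 14 (n = 8 + 6 = 14)
P = 15 (P = 15*1 = 15)
(n + 4*(-5))*(P + 11*F(-3)) = (14 + 4*(-5))*(15 + 11*(-1)) = (14 - 20)*(15 - 11) = -6*4 = -24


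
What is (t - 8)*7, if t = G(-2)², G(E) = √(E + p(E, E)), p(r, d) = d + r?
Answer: -98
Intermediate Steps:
G(E) = √3*√E (G(E) = √(E + (E + E)) = √(E + 2*E) = √(3*E) = √3*√E)
t = -6 (t = (√3*√(-2))² = (√3*(I*√2))² = (I*√6)² = -6)
(t - 8)*7 = (-6 - 8)*7 = -14*7 = -98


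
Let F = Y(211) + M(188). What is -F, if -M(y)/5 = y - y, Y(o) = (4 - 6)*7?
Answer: 14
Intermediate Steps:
Y(o) = -14 (Y(o) = -2*7 = -14)
M(y) = 0 (M(y) = -5*(y - y) = -5*0 = 0)
F = -14 (F = -14 + 0 = -14)
-F = -1*(-14) = 14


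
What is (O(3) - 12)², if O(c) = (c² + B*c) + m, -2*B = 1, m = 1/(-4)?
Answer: 361/16 ≈ 22.563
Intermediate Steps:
m = -¼ (m = 1*(-¼) = -¼ ≈ -0.25000)
B = -½ (B = -½*1 = -½ ≈ -0.50000)
O(c) = -¼ + c² - c/2 (O(c) = (c² - c/2) - ¼ = -¼ + c² - c/2)
(O(3) - 12)² = ((-¼ + 3² - ½*3) - 12)² = ((-¼ + 9 - 3/2) - 12)² = (29/4 - 12)² = (-19/4)² = 361/16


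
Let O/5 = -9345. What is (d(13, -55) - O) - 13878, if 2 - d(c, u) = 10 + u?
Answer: 32894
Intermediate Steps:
O = -46725 (O = 5*(-9345) = -46725)
d(c, u) = -8 - u (d(c, u) = 2 - (10 + u) = 2 + (-10 - u) = -8 - u)
(d(13, -55) - O) - 13878 = ((-8 - 1*(-55)) - 1*(-46725)) - 13878 = ((-8 + 55) + 46725) - 13878 = (47 + 46725) - 13878 = 46772 - 13878 = 32894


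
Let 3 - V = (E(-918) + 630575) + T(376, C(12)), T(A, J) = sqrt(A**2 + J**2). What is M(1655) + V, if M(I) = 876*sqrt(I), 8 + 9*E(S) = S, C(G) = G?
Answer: -5674222/9 - 4*sqrt(8845) + 876*sqrt(1655) ≈ -5.9521e+5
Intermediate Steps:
E(S) = -8/9 + S/9
V = -5674222/9 - 4*sqrt(8845) (V = 3 - (((-8/9 + (1/9)*(-918)) + 630575) + sqrt(376**2 + 12**2)) = 3 - (((-8/9 - 102) + 630575) + sqrt(141376 + 144)) = 3 - ((-926/9 + 630575) + sqrt(141520)) = 3 - (5674249/9 + 4*sqrt(8845)) = 3 + (-5674249/9 - 4*sqrt(8845)) = -5674222/9 - 4*sqrt(8845) ≈ -6.3085e+5)
M(1655) + V = 876*sqrt(1655) + (-5674222/9 - 4*sqrt(8845)) = -5674222/9 - 4*sqrt(8845) + 876*sqrt(1655)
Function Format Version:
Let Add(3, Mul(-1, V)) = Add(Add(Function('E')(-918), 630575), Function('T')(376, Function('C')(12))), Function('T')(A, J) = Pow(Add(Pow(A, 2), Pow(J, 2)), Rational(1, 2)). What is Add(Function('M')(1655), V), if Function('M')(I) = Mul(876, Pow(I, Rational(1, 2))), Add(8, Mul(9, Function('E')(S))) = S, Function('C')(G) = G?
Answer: Add(Rational(-5674222, 9), Mul(-4, Pow(8845, Rational(1, 2))), Mul(876, Pow(1655, Rational(1, 2)))) ≈ -5.9521e+5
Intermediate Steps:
Function('E')(S) = Add(Rational(-8, 9), Mul(Rational(1, 9), S))
V = Add(Rational(-5674222, 9), Mul(-4, Pow(8845, Rational(1, 2)))) (V = Add(3, Mul(-1, Add(Add(Add(Rational(-8, 9), Mul(Rational(1, 9), -918)), 630575), Pow(Add(Pow(376, 2), Pow(12, 2)), Rational(1, 2))))) = Add(3, Mul(-1, Add(Add(Add(Rational(-8, 9), -102), 630575), Pow(Add(141376, 144), Rational(1, 2))))) = Add(3, Mul(-1, Add(Add(Rational(-926, 9), 630575), Pow(141520, Rational(1, 2))))) = Add(3, Mul(-1, Add(Rational(5674249, 9), Mul(4, Pow(8845, Rational(1, 2)))))) = Add(3, Add(Rational(-5674249, 9), Mul(-4, Pow(8845, Rational(1, 2))))) = Add(Rational(-5674222, 9), Mul(-4, Pow(8845, Rational(1, 2)))) ≈ -6.3085e+5)
Add(Function('M')(1655), V) = Add(Mul(876, Pow(1655, Rational(1, 2))), Add(Rational(-5674222, 9), Mul(-4, Pow(8845, Rational(1, 2))))) = Add(Rational(-5674222, 9), Mul(-4, Pow(8845, Rational(1, 2))), Mul(876, Pow(1655, Rational(1, 2))))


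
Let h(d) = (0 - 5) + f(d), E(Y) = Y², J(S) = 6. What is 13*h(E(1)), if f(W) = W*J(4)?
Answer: 13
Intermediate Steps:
f(W) = 6*W (f(W) = W*6 = 6*W)
h(d) = -5 + 6*d (h(d) = (0 - 5) + 6*d = -5 + 6*d)
13*h(E(1)) = 13*(-5 + 6*1²) = 13*(-5 + 6*1) = 13*(-5 + 6) = 13*1 = 13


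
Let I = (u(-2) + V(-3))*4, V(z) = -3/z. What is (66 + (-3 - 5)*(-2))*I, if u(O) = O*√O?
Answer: 328 - 656*I*√2 ≈ 328.0 - 927.72*I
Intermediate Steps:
u(O) = O^(3/2)
I = 4 - 8*I*√2 (I = ((-2)^(3/2) - 3/(-3))*4 = (-2*I*√2 - 3*(-⅓))*4 = (-2*I*√2 + 1)*4 = (1 - 2*I*√2)*4 = 4 - 8*I*√2 ≈ 4.0 - 11.314*I)
(66 + (-3 - 5)*(-2))*I = (66 + (-3 - 5)*(-2))*(4 - 8*I*√2) = (66 - 8*(-2))*(4 - 8*I*√2) = (66 + 16)*(4 - 8*I*√2) = 82*(4 - 8*I*√2) = 328 - 656*I*√2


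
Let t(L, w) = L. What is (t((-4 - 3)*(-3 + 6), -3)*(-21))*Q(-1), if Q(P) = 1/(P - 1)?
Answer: -441/2 ≈ -220.50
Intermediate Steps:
Q(P) = 1/(-1 + P)
(t((-4 - 3)*(-3 + 6), -3)*(-21))*Q(-1) = (((-4 - 3)*(-3 + 6))*(-21))/(-1 - 1) = (-7*3*(-21))/(-2) = -21*(-21)*(-½) = 441*(-½) = -441/2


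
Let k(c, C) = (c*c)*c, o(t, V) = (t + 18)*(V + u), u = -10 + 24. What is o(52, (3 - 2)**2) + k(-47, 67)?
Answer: -102773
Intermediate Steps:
u = 14
o(t, V) = (14 + V)*(18 + t) (o(t, V) = (t + 18)*(V + 14) = (18 + t)*(14 + V) = (14 + V)*(18 + t))
k(c, C) = c**3 (k(c, C) = c**2*c = c**3)
o(52, (3 - 2)**2) + k(-47, 67) = (252 + 14*52 + 18*(3 - 2)**2 + (3 - 2)**2*52) + (-47)**3 = (252 + 728 + 18*1**2 + 1**2*52) - 103823 = (252 + 728 + 18*1 + 1*52) - 103823 = (252 + 728 + 18 + 52) - 103823 = 1050 - 103823 = -102773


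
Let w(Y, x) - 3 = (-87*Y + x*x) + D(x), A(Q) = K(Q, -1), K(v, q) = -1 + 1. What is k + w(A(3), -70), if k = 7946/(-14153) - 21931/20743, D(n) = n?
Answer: 1418376043286/293575679 ≈ 4831.4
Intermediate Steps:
K(v, q) = 0
A(Q) = 0
w(Y, x) = 3 + x + x² - 87*Y (w(Y, x) = 3 + ((-87*Y + x*x) + x) = 3 + ((-87*Y + x²) + x) = 3 + ((x² - 87*Y) + x) = 3 + (x + x² - 87*Y) = 3 + x + x² - 87*Y)
k = -475213321/293575679 (k = 7946*(-1/14153) - 21931*1/20743 = -7946/14153 - 21931/20743 = -475213321/293575679 ≈ -1.6187)
k + w(A(3), -70) = -475213321/293575679 + (3 - 70 + (-70)² - 87*0) = -475213321/293575679 + (3 - 70 + 4900 + 0) = -475213321/293575679 + 4833 = 1418376043286/293575679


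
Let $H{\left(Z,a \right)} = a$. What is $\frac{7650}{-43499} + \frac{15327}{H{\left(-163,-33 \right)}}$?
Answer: $- \frac{222320541}{478489} \approx -464.63$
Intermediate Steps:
$\frac{7650}{-43499} + \frac{15327}{H{\left(-163,-33 \right)}} = \frac{7650}{-43499} + \frac{15327}{-33} = 7650 \left(- \frac{1}{43499}\right) + 15327 \left(- \frac{1}{33}\right) = - \frac{7650}{43499} - \frac{5109}{11} = - \frac{222320541}{478489}$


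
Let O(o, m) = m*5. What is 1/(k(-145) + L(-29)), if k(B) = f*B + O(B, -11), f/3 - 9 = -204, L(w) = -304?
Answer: 1/84466 ≈ 1.1839e-5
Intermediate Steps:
O(o, m) = 5*m
f = -585 (f = 27 + 3*(-204) = 27 - 612 = -585)
k(B) = -55 - 585*B (k(B) = -585*B + 5*(-11) = -585*B - 55 = -55 - 585*B)
1/(k(-145) + L(-29)) = 1/((-55 - 585*(-145)) - 304) = 1/((-55 + 84825) - 304) = 1/(84770 - 304) = 1/84466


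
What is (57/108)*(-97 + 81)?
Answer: -76/9 ≈ -8.4444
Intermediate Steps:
(57/108)*(-97 + 81) = (57*(1/108))*(-16) = (19/36)*(-16) = -76/9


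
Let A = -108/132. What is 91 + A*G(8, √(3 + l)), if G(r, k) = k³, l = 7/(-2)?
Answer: 91 + 9*I*√2/44 ≈ 91.0 + 0.28927*I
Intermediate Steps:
A = -9/11 (A = -108*1/132 = -9/11 ≈ -0.81818)
l = -7/2 (l = 7*(-½) = -7/2 ≈ -3.5000)
91 + A*G(8, √(3 + l)) = 91 - 9*(3 - 7/2)^(3/2)/11 = 91 - 9*(-I*√2/4)/11 = 91 - (-9)*I*√2/44 = 91 + 9*I*√2/44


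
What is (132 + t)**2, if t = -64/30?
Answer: 3794704/225 ≈ 16865.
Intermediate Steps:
t = -32/15 (t = -64*1/30 = -32/15 ≈ -2.1333)
(132 + t)**2 = (132 - 32/15)**2 = (1948/15)**2 = 3794704/225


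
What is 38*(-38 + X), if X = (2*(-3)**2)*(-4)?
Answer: -4180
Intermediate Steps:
X = -72 (X = (2*9)*(-4) = 18*(-4) = -72)
38*(-38 + X) = 38*(-38 - 72) = 38*(-110) = -4180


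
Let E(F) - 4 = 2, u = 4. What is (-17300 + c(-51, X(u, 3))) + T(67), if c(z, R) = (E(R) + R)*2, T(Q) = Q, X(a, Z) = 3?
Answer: -17215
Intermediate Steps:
E(F) = 6 (E(F) = 4 + 2 = 6)
c(z, R) = 12 + 2*R (c(z, R) = (6 + R)*2 = 12 + 2*R)
(-17300 + c(-51, X(u, 3))) + T(67) = (-17300 + (12 + 2*3)) + 67 = (-17300 + (12 + 6)) + 67 = (-17300 + 18) + 67 = -17282 + 67 = -17215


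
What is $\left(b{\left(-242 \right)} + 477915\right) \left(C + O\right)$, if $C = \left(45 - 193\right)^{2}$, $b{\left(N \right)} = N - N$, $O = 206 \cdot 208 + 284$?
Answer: $31081679940$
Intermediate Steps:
$O = 43132$ ($O = 42848 + 284 = 43132$)
$b{\left(N \right)} = 0$
$C = 21904$ ($C = \left(-148\right)^{2} = 21904$)
$\left(b{\left(-242 \right)} + 477915\right) \left(C + O\right) = \left(0 + 477915\right) \left(21904 + 43132\right) = 477915 \cdot 65036 = 31081679940$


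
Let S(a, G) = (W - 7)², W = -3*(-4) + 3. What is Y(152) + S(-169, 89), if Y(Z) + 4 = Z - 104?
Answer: 108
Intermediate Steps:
W = 15 (W = 12 + 3 = 15)
Y(Z) = -108 + Z (Y(Z) = -4 + (Z - 104) = -4 + (-104 + Z) = -108 + Z)
S(a, G) = 64 (S(a, G) = (15 - 7)² = 8² = 64)
Y(152) + S(-169, 89) = (-108 + 152) + 64 = 44 + 64 = 108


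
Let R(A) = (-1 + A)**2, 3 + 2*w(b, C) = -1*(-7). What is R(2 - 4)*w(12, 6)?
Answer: 18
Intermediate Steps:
w(b, C) = 2 (w(b, C) = -3/2 + (-1*(-7))/2 = -3/2 + (1/2)*7 = -3/2 + 7/2 = 2)
R(2 - 4)*w(12, 6) = (-1 + (2 - 4))**2*2 = (-1 - 2)**2*2 = (-3)**2*2 = 9*2 = 18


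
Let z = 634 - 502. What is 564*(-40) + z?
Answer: -22428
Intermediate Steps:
z = 132
564*(-40) + z = 564*(-40) + 132 = -22560 + 132 = -22428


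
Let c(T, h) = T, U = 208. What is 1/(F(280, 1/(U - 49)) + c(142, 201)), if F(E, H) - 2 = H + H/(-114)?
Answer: 18126/2610257 ≈ 0.0069441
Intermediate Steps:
F(E, H) = 2 + 113*H/114 (F(E, H) = 2 + (H + H/(-114)) = 2 + (H + H*(-1/114)) = 2 + (H - H/114) = 2 + 113*H/114)
1/(F(280, 1/(U - 49)) + c(142, 201)) = 1/((2 + 113/(114*(208 - 49))) + 142) = 1/((2 + (113/114)/159) + 142) = 1/((2 + (113/114)*(1/159)) + 142) = 1/((2 + 113/18126) + 142) = 1/(36365/18126 + 142) = 1/(2610257/18126) = 18126/2610257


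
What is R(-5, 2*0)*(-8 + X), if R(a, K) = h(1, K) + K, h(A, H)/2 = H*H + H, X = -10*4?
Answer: 0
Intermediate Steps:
X = -40
h(A, H) = 2*H + 2*H² (h(A, H) = 2*(H*H + H) = 2*(H² + H) = 2*(H + H²) = 2*H + 2*H²)
R(a, K) = K + 2*K*(1 + K) (R(a, K) = 2*K*(1 + K) + K = K + 2*K*(1 + K))
R(-5, 2*0)*(-8 + X) = ((2*0)*(3 + 2*(2*0)))*(-8 - 40) = (0*(3 + 2*0))*(-48) = (0*(3 + 0))*(-48) = (0*3)*(-48) = 0*(-48) = 0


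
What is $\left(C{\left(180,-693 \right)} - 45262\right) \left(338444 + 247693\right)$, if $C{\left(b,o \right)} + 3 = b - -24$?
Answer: $-26411919357$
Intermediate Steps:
$C{\left(b,o \right)} = 21 + b$ ($C{\left(b,o \right)} = -3 + \left(b - -24\right) = -3 + \left(b + 24\right) = -3 + \left(24 + b\right) = 21 + b$)
$\left(C{\left(180,-693 \right)} - 45262\right) \left(338444 + 247693\right) = \left(\left(21 + 180\right) - 45262\right) \left(338444 + 247693\right) = \left(201 - 45262\right) 586137 = \left(-45061\right) 586137 = -26411919357$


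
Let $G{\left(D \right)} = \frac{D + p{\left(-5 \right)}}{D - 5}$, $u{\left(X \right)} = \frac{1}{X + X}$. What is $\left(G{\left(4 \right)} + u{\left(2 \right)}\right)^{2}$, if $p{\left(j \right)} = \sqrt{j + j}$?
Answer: $\frac{65}{16} + \frac{15 i \sqrt{10}}{2} \approx 4.0625 + 23.717 i$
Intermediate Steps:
$p{\left(j \right)} = \sqrt{2} \sqrt{j}$ ($p{\left(j \right)} = \sqrt{2 j} = \sqrt{2} \sqrt{j}$)
$u{\left(X \right)} = \frac{1}{2 X}$
$G{\left(D \right)} = \frac{D + i \sqrt{10}}{-5 + D}$ ($G{\left(D \right)} = \frac{D + \sqrt{2} \sqrt{-5}}{D - 5} = \frac{D + \sqrt{2} i \sqrt{5}}{-5 + D} = \frac{D + i \sqrt{10}}{-5 + D}$)
$\left(G{\left(4 \right)} + u{\left(2 \right)}\right)^{2} = \left(\frac{4 + i \sqrt{10}}{-5 + 4} + \frac{1}{2 \cdot 2}\right)^{2} = \left(\frac{4 + i \sqrt{10}}{-1} + \frac{1}{2} \cdot \frac{1}{2}\right)^{2} = \left(- (4 + i \sqrt{10}) + \frac{1}{4}\right)^{2} = \left(\left(-4 - i \sqrt{10}\right) + \frac{1}{4}\right)^{2} = \left(- \frac{15}{4} - i \sqrt{10}\right)^{2}$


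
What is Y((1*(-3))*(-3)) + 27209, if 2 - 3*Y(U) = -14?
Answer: 81643/3 ≈ 27214.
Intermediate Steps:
Y(U) = 16/3 (Y(U) = 2/3 - 1/3*(-14) = 2/3 + 14/3 = 16/3)
Y((1*(-3))*(-3)) + 27209 = 16/3 + 27209 = 81643/3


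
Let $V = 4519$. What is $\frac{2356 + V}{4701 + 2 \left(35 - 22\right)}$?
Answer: $\frac{6875}{4727} \approx 1.4544$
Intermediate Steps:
$\frac{2356 + V}{4701 + 2 \left(35 - 22\right)} = \frac{2356 + 4519}{4701 + 2 \left(35 - 22\right)} = \frac{6875}{4701 + 2 \cdot 13} = \frac{6875}{4701 + 26} = \frac{6875}{4727}$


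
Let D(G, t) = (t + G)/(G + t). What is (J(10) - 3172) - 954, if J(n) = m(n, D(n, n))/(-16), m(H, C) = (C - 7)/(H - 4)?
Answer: -66015/16 ≈ -4125.9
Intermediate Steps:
D(G, t) = 1 (D(G, t) = (G + t)/(G + t) = 1)
m(H, C) = (-7 + C)/(-4 + H)
J(n) = 3/(8*(-4 + n)) (J(n) = ((-7 + 1)/(-4 + n))/(-16) = (-6/(-4 + n))*(-1/16) = -6/(-4 + n)*(-1/16) = 3/(8*(-4 + n)))
(J(10) - 3172) - 954 = (3/(8*(-4 + 10)) - 3172) - 954 = ((3/8)/6 - 3172) - 954 = ((3/8)*(⅙) - 3172) - 954 = (1/16 - 3172) - 954 = -50751/16 - 954 = -66015/16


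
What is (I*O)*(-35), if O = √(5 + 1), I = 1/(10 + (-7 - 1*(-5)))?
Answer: -35*√6/8 ≈ -10.717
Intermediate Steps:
I = ⅛ (I = 1/(10 + (-7 + 5)) = 1/(10 - 2) = 1/8 = ⅛ ≈ 0.12500)
O = √6 ≈ 2.4495
(I*O)*(-35) = (√6/8)*(-35) = -35*√6/8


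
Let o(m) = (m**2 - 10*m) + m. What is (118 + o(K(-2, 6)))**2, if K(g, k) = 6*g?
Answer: 136900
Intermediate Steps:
o(m) = m**2 - 9*m
(118 + o(K(-2, 6)))**2 = (118 + (6*(-2))*(-9 + 6*(-2)))**2 = (118 - 12*(-9 - 12))**2 = (118 - 12*(-21))**2 = (118 + 252)**2 = 370**2 = 136900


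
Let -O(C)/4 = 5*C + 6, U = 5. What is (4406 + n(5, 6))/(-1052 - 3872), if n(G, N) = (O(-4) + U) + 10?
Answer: -4477/4924 ≈ -0.90922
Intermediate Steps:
O(C) = -24 - 20*C (O(C) = -4*(5*C + 6) = -4*(6 + 5*C) = -24 - 20*C)
n(G, N) = 71 (n(G, N) = ((-24 - 20*(-4)) + 5) + 10 = ((-24 + 80) + 5) + 10 = (56 + 5) + 10 = 61 + 10 = 71)
(4406 + n(5, 6))/(-1052 - 3872) = (4406 + 71)/(-1052 - 3872) = 4477/(-4924) = 4477*(-1/4924) = -4477/4924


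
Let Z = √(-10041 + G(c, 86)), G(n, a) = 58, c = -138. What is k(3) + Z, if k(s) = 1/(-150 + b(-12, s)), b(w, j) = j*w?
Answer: -1/186 + I*√9983 ≈ -0.0053763 + 99.915*I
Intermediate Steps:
k(s) = 1/(-150 - 12*s) (k(s) = 1/(-150 + s*(-12)) = 1/(-150 - 12*s))
Z = I*√9983 (Z = √(-10041 + 58) = √(-9983) = I*√9983 ≈ 99.915*I)
k(3) + Z = 1/(6*(-25 - 2*3)) + I*√9983 = 1/(6*(-25 - 6)) + I*√9983 = (⅙)/(-31) + I*√9983 = (⅙)*(-1/31) + I*√9983 = -1/186 + I*√9983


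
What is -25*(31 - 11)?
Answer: -500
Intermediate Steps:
-25*(31 - 11) = -25*20 = -500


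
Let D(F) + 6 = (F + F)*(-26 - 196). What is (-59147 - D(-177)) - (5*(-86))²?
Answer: -322629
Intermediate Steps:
D(F) = -6 - 444*F (D(F) = -6 + (F + F)*(-26 - 196) = -6 + (2*F)*(-222) = -6 - 444*F)
(-59147 - D(-177)) - (5*(-86))² = (-59147 - (-6 - 444*(-177))) - (5*(-86))² = (-59147 - (-6 + 78588)) - 1*(-430)² = (-59147 - 1*78582) - 1*184900 = (-59147 - 78582) - 184900 = -137729 - 184900 = -322629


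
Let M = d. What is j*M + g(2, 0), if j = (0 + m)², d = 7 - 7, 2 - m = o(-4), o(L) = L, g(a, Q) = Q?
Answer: 0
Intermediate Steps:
m = 6 (m = 2 - 1*(-4) = 2 + 4 = 6)
d = 0
M = 0
j = 36 (j = (0 + 6)² = 6² = 36)
j*M + g(2, 0) = 36*0 + 0 = 0 + 0 = 0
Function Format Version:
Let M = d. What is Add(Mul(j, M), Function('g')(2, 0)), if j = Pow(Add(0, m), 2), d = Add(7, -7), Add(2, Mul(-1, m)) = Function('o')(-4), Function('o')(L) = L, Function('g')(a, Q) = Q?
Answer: 0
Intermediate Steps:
m = 6 (m = Add(2, Mul(-1, -4)) = Add(2, 4) = 6)
d = 0
M = 0
j = 36 (j = Pow(Add(0, 6), 2) = Pow(6, 2) = 36)
Add(Mul(j, M), Function('g')(2, 0)) = Add(Mul(36, 0), 0) = Add(0, 0) = 0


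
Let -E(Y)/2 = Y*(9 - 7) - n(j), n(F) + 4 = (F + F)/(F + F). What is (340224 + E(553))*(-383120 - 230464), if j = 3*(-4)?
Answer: -207395073504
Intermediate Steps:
j = -12
n(F) = -3 (n(F) = -4 + (F + F)/(F + F) = -4 + (2*F)/((2*F)) = -4 + (2*F)*(1/(2*F)) = -4 + 1 = -3)
E(Y) = -6 - 4*Y (E(Y) = -2*(Y*(9 - 7) - 1*(-3)) = -2*(Y*2 + 3) = -2*(2*Y + 3) = -2*(3 + 2*Y) = -6 - 4*Y)
(340224 + E(553))*(-383120 - 230464) = (340224 + (-6 - 4*553))*(-383120 - 230464) = (340224 + (-6 - 2212))*(-613584) = (340224 - 2218)*(-613584) = 338006*(-613584) = -207395073504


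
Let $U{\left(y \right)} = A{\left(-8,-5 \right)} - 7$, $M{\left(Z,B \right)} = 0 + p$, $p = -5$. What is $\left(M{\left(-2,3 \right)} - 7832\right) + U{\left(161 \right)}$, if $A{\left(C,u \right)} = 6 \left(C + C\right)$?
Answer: $-7940$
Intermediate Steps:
$M{\left(Z,B \right)} = -5$ ($M{\left(Z,B \right)} = 0 - 5 = -5$)
$A{\left(C,u \right)} = 12 C$ ($A{\left(C,u \right)} = 6 \cdot 2 C = 12 C$)
$U{\left(y \right)} = -103$ ($U{\left(y \right)} = 12 \left(-8\right) - 7 = -96 - 7 = -103$)
$\left(M{\left(-2,3 \right)} - 7832\right) + U{\left(161 \right)} = \left(-5 - 7832\right) - 103 = -7837 - 103 = -7940$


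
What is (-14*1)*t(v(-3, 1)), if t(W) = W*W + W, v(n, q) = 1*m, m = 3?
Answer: -168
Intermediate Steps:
v(n, q) = 3 (v(n, q) = 1*3 = 3)
t(W) = W + W² (t(W) = W² + W = W + W²)
(-14*1)*t(v(-3, 1)) = (-14*1)*(3*(1 + 3)) = -42*4 = -14*12 = -168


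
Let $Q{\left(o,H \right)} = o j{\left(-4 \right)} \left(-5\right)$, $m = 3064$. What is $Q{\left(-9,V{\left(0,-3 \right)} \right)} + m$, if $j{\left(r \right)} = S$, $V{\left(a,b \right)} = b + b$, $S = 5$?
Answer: $3289$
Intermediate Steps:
$V{\left(a,b \right)} = 2 b$
$j{\left(r \right)} = 5$
$Q{\left(o,H \right)} = - 25 o$ ($Q{\left(o,H \right)} = o 5 \left(-5\right) = 5 o \left(-5\right) = - 25 o$)
$Q{\left(-9,V{\left(0,-3 \right)} \right)} + m = \left(-25\right) \left(-9\right) + 3064 = 225 + 3064 = 3289$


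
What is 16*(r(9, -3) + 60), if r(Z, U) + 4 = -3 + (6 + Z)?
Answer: 1088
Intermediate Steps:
r(Z, U) = -1 + Z (r(Z, U) = -4 + (-3 + (6 + Z)) = -4 + (3 + Z) = -1 + Z)
16*(r(9, -3) + 60) = 16*((-1 + 9) + 60) = 16*(8 + 60) = 16*68 = 1088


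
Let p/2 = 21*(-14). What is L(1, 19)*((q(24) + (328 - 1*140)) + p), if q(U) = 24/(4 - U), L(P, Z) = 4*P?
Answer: -8024/5 ≈ -1604.8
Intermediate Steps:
p = -588 (p = 2*(21*(-14)) = 2*(-294) = -588)
L(1, 19)*((q(24) + (328 - 1*140)) + p) = (4*1)*((-24/(-4 + 24) + (328 - 1*140)) - 588) = 4*((-24/20 + (328 - 140)) - 588) = 4*((-24*1/20 + 188) - 588) = 4*((-6/5 + 188) - 588) = 4*(934/5 - 588) = 4*(-2006/5) = -8024/5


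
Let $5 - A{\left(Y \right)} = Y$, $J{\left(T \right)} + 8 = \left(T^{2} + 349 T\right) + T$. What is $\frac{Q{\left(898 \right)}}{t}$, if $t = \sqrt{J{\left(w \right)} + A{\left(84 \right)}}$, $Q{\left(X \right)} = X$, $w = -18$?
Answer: $- \frac{898 i \sqrt{6063}}{6063} \approx - 11.533 i$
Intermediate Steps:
$J{\left(T \right)} = -8 + T^{2} + 350 T$ ($J{\left(T \right)} = -8 + \left(\left(T^{2} + 349 T\right) + T\right) = -8 + \left(T^{2} + 350 T\right) = -8 + T^{2} + 350 T$)
$A{\left(Y \right)} = 5 - Y$
$t = i \sqrt{6063}$ ($t = \sqrt{\left(-8 + \left(-18\right)^{2} + 350 \left(-18\right)\right) + \left(5 - 84\right)} = \sqrt{\left(-8 + 324 - 6300\right) + \left(5 - 84\right)} = \sqrt{-5984 - 79} = \sqrt{-6063} = i \sqrt{6063} \approx 77.865 i$)
$\frac{Q{\left(898 \right)}}{t} = \frac{898}{i \sqrt{6063}} = 898 \left(- \frac{i \sqrt{6063}}{6063}\right) = - \frac{898 i \sqrt{6063}}{6063}$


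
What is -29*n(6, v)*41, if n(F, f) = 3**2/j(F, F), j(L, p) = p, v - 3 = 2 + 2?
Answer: -3567/2 ≈ -1783.5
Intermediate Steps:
v = 7 (v = 3 + (2 + 2) = 3 + 4 = 7)
n(F, f) = 9/F (n(F, f) = 3**2/F = 9/F)
-29*n(6, v)*41 = -261/6*41 = -29*3/2*41 = -87/2*41 = -3567/2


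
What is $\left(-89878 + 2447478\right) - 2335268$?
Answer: $22332$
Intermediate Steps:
$\left(-89878 + 2447478\right) - 2335268 = 2357600 - 2335268 = 22332$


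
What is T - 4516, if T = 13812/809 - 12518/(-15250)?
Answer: -27747130469/6168625 ≈ -4498.1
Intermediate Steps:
T = 110380031/6168625 (T = 13812*(1/809) - 12518*(-1/15250) = 13812/809 + 6259/7625 = 110380031/6168625 ≈ 17.894)
T - 4516 = 110380031/6168625 - 4516 = -27747130469/6168625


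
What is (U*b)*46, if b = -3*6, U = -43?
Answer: 35604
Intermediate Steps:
b = -18
(U*b)*46 = -43*(-18)*46 = 774*46 = 35604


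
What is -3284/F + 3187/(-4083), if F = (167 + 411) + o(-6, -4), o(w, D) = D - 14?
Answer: -3798323/571620 ≈ -6.6448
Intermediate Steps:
o(w, D) = -14 + D
F = 560 (F = (167 + 411) + (-14 - 4) = 578 - 18 = 560)
-3284/F + 3187/(-4083) = -3284/560 + 3187/(-4083) = -3284*1/560 + 3187*(-1/4083) = -821/140 - 3187/4083 = -3798323/571620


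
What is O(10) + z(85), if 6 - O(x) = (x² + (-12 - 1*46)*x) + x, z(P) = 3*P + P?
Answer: 816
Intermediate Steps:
z(P) = 4*P
O(x) = 6 - x² + 57*x (O(x) = 6 - ((x² + (-12 - 1*46)*x) + x) = 6 - ((x² + (-12 - 46)*x) + x) = 6 - ((x² - 58*x) + x) = 6 - (x² - 57*x) = 6 + (-x² + 57*x) = 6 - x² + 57*x)
O(10) + z(85) = (6 - 1*10² + 57*10) + 4*85 = (6 - 1*100 + 570) + 340 = (6 - 100 + 570) + 340 = 476 + 340 = 816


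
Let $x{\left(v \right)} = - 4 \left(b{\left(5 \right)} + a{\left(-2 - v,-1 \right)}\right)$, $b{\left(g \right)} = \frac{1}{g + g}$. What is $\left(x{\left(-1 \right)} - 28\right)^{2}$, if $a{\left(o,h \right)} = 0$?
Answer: $\frac{20164}{25} \approx 806.56$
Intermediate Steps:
$b{\left(g \right)} = \frac{1}{2 g}$
$x{\left(v \right)} = - \frac{2}{5}$ ($x{\left(v \right)} = - 4 \left(\frac{1}{2 \cdot 5} + 0\right) = - 4 \left(\frac{1}{2} \cdot \frac{1}{5} + 0\right) = - 4 \left(\frac{1}{10} + 0\right) = \left(-4\right) \frac{1}{10} = - \frac{2}{5}$)
$\left(x{\left(-1 \right)} - 28\right)^{2} = \left(- \frac{2}{5} - 28\right)^{2} = \left(- \frac{142}{5}\right)^{2} = \frac{20164}{25}$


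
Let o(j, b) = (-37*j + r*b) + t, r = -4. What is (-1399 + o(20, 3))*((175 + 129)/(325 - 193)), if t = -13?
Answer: -164464/33 ≈ -4983.8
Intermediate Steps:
o(j, b) = -13 - 37*j - 4*b (o(j, b) = (-37*j - 4*b) - 13 = -13 - 37*j - 4*b)
(-1399 + o(20, 3))*((175 + 129)/(325 - 193)) = (-1399 + (-13 - 37*20 - 4*3))*((175 + 129)/(325 - 193)) = (-1399 + (-13 - 740 - 12))*(304/132) = (-1399 - 765)*(304*(1/132)) = -2164*76/33 = -164464/33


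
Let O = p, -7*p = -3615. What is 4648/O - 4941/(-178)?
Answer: 23653123/643470 ≈ 36.759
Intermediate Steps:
p = 3615/7 (p = -⅐*(-3615) = 3615/7 ≈ 516.43)
O = 3615/7 ≈ 516.43
4648/O - 4941/(-178) = 4648/(3615/7) - 4941/(-178) = 4648*(7/3615) - 4941*(-1/178) = 32536/3615 + 4941/178 = 23653123/643470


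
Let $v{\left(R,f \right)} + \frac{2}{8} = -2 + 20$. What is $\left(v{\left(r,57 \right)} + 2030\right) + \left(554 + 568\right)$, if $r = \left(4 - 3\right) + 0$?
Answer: $\frac{12679}{4} \approx 3169.8$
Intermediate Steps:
$r = 1$ ($r = \left(4 - 3\right) + 0 = 1 + 0 = 1$)
$v{\left(R,f \right)} = \frac{71}{4}$ ($v{\left(R,f \right)} = - \frac{1}{4} + \left(-2 + 20\right) = - \frac{1}{4} + 18 = \frac{71}{4}$)
$\left(v{\left(r,57 \right)} + 2030\right) + \left(554 + 568\right) = \left(\frac{71}{4} + 2030\right) + \left(554 + 568\right) = \frac{8191}{4} + 1122 = \frac{12679}{4}$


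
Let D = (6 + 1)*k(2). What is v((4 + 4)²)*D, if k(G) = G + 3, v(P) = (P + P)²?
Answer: 573440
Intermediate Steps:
v(P) = 4*P² (v(P) = (2*P)² = 4*P²)
k(G) = 3 + G
D = 35 (D = (6 + 1)*(3 + 2) = 7*5 = 35)
v((4 + 4)²)*D = (4*((4 + 4)²)²)*35 = (4*(8²)²)*35 = (4*64²)*35 = (4*4096)*35 = 16384*35 = 573440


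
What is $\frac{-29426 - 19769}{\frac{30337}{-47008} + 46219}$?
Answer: $- \frac{462511712}{434526483} \approx -1.0644$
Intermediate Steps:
$\frac{-29426 - 19769}{\frac{30337}{-47008} + 46219} = - \frac{49195}{30337 \left(- \frac{1}{47008}\right) + 46219} = - \frac{49195}{- \frac{30337}{47008} + 46219} = - \frac{49195}{\frac{2172632415}{47008}} = \left(-49195\right) \frac{47008}{2172632415} = - \frac{462511712}{434526483}$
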